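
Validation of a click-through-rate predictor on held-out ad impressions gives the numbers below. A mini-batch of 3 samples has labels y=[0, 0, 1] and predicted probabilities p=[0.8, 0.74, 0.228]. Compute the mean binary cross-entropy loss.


L[0] = -ln(1-0.8) = -ln(0.2) = 1.6094
L[1] = -ln(1-0.74) = -ln(0.26) = 1.3471
L[2] = -ln(0.228) = 1.4784
mean = (1.6094 + 1.3471 + 1.4784)/3 = 1.4783

1.4783


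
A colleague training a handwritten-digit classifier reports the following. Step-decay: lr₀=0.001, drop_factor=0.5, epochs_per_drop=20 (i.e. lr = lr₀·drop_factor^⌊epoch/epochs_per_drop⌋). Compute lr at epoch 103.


n_drops = ⌊103/20⌋ = 5
lr = 0.001·0.5^5 = 0.001·0.03125 = 0.00003125

0.00003125


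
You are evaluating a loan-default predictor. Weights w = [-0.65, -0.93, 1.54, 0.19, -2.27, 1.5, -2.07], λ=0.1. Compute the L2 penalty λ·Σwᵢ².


‖w‖₂² = (-0.65)² + (-0.93)² + (1.54)² + (0.19)² + (-2.27)² + (1.5)² + (-2.07)²
     = 0.4225 + 0.8649 + 2.3716 + 0.0361 + 5.1529 + 2.25 + 4.2849
     = 15.3829
λ·‖w‖₂² = 0.1·15.3829 = 1.53829

1.53829


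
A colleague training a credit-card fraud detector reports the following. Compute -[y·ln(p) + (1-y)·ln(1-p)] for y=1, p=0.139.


BCE = -[y·ln(p) + (1-y)·ln(1-p)]
= -1·ln(0.139) - 0
= -ln(0.139) = 1.9733

1.9733


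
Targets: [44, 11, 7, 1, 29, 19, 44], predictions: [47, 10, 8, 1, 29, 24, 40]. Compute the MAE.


Absolute errors: |44-47|=3, |11-10|=1, |7-8|=1, |1-1|=0, |29-29|=0, |19-24|=5, |44-40|=4
Sum = 14
MAE = 14/7 = 2

2


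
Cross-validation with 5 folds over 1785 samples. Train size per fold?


Fold size = 1785/5 = 357
Training per fold = 1785 - 357 = 1428

1428


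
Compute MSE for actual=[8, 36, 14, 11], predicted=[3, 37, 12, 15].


Squared errors: (8-3)²=25, (36-37)²=1, (14-12)²=4, (11-15)²=16
Sum = 46
MSE = 46/4 = 23/2

23/2


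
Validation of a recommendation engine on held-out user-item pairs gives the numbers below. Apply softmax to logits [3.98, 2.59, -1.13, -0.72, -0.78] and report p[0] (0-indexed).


Exponentials: e^3.98=53.517, e^2.59=13.3298, e^-1.13=0.323, e^-0.72=0.4868, e^-0.78=0.4584
Sum = 68.115
Softmax = [0.7857, 0.1957, 0.0047, 0.0071, 0.0067]
p[0] = 53.517/68.115 = 0.7857

0.7857


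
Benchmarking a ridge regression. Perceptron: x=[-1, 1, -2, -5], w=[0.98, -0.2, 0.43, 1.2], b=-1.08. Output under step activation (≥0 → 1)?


z = (-1)·(0.98) + (1)·(-0.2) + (-2)·(0.43) + (-5)·(1.2) - 1.08
  = -9.12
step(z) = 0 (z<0)

0


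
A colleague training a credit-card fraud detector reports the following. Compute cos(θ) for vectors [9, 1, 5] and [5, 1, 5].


A·B = 9·5 + 1·1 + 5·5 = 71
‖A‖ = √107 = 10.3441, ‖B‖ = √51 = 7.1414
cos = 71/(√107·√51) = 71/√5457 = 0.9611

0.9611


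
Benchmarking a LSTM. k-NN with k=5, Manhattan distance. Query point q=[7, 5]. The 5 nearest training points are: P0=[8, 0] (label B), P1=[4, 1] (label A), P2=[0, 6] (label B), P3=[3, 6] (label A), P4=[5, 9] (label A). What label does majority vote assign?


d(q,P0) = 6  (label B)
d(q,P1) = 7  (label A)
d(q,P2) = 8  (label B)
d(q,P3) = 5  (label A)
d(q,P4) = 6  (label A)
Votes: A=3, B=2
Majority → A

A


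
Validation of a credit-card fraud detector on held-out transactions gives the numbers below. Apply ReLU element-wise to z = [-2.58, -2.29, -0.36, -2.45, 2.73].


ReLU(-2.58) = max(0, -2.58) = 0.0
ReLU(-2.29) = max(0, -2.29) = 0.0
ReLU(-0.36) = max(0, -0.36) = 0.0
ReLU(-2.45) = max(0, -2.45) = 0.0
ReLU(2.73) = max(0, 2.73) = 2.73
result = [0.0, 0.0, 0.0, 0.0, 2.73]

[0.0, 0.0, 0.0, 0.0, 2.73]


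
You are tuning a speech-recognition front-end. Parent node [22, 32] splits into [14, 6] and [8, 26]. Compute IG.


Parent = [22, 32], H_parent = 0.9751
H_left = 0.8813 (n=20), H_right = 0.7871 (n=34)
H_children = (20/54)·0.8813 + (34/54)·0.7871 = 0.822
IG = 0.9751 - 0.822 = 0.1531

0.1531


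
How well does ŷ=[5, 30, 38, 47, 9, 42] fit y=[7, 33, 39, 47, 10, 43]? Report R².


ȳ = 29.8333
SS_res = Σ(y-ŷ)² = 16
SS_tot = Σ(y-ȳ)² = 1476.83
R² = 1 - SS_res/SS_tot = 1 - 0.0108 = 0.9892

0.9892


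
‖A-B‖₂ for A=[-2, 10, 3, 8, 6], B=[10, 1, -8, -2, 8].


d = √((-2-10)² + (10-1)² + (3+ 8)² + (8+ 2)² + (6-8)²)
  = √(144 + 81 + 121 + 100 + 4)
  = √450 = 21.2132

21.2132


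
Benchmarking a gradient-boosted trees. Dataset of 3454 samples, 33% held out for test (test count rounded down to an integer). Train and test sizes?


Test = ⌊3454·33/100⌋ = 1139
Train = 3454 - 1139 = 2315

Train: 2315, Test: 1139


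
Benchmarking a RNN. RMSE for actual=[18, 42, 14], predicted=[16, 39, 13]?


MSE = 14/3 = 4.6667
RMSE = √(14/3) = 2.1602

2.1602


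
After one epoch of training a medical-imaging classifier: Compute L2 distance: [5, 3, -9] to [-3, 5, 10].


d = √((5+ 3)² + (3-5)² + (-9-10)²)
  = √(64 + 4 + 361)
  = √429 = 20.7123

20.7123


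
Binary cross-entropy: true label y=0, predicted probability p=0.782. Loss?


BCE = -[y·ln(p) + (1-y)·ln(1-p)]
= -0 - 1·ln(1-0.782)
= -ln(0.218) = 1.5233

1.5233


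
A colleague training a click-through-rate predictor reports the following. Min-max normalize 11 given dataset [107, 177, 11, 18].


min=11, max=177
(11-11)/(177-11) = 0/166 = 0.0

0.0


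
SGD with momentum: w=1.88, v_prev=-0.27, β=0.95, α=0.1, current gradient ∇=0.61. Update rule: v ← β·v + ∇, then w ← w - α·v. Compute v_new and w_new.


v_new = 0.95·-0.27 + 0.61 = -0.2565 + 0.61 = 0.3535
w_new = 1.88 - 0.1·0.3535 = 1.88 - 0.03535 = 1.84465

v_new=0.3535, w_new=1.84465


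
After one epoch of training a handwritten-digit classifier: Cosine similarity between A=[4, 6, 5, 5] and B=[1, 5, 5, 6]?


A·B = 4·1 + 6·5 + 5·5 + 5·6 = 89
‖A‖ = √102 = 10.0995, ‖B‖ = √87 = 9.3274
cos = 89/(√102·√87) = 89/√8874 = 0.9448

0.9448


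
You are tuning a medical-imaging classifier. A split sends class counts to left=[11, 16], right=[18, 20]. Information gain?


Parent = [29, 36], H_parent = 0.9916
H_left = 0.9751 (n=27), H_right = 0.998 (n=38)
H_children = (27/65)·0.9751 + (38/65)·0.998 = 0.9885
IG = 0.9916 - 0.9885 = 0.0031

0.0031


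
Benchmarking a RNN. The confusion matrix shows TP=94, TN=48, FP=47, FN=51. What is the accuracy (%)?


Accuracy = (TP+TN)/(TP+TN+FP+FN)
= (94+48)/(240)
= 142/240 = 59.17%

59.17%


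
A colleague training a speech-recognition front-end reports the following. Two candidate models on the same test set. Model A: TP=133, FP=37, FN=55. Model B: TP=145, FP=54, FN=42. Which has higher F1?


Model A: P=133/170=0.7824, R=133/188=0.7074, F1=2PR/(P+R)=2TP/(2TP+FP+FN)=266/358=0.743
Model B: P=145/199=0.7286, R=145/187=0.7754, F1=2PR/(P+R)=2TP/(2TP+FP+FN)=290/386=0.7513
0.743 < 0.7513 → Model B

Model B


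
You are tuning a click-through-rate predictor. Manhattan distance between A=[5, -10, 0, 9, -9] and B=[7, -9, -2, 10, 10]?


d = |5-7| + |-10+ 9| + |0+ 2| + |9-10| + |-9-10|
  = 2 + 1 + 2 + 1 + 19
  = 25

25


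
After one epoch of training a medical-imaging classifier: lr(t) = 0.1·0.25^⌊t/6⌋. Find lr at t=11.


n_drops = ⌊11/6⌋ = 1
lr = 0.1·0.25^1 = 0.1·0.25 = 0.025

0.025


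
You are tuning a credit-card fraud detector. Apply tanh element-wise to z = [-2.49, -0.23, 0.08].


tanh(-2.49) = -0.9863
tanh(-0.23) = -0.226
tanh(0.08) = 0.0798
result = [-0.9863, -0.226, 0.0798]

[-0.9863, -0.226, 0.0798]


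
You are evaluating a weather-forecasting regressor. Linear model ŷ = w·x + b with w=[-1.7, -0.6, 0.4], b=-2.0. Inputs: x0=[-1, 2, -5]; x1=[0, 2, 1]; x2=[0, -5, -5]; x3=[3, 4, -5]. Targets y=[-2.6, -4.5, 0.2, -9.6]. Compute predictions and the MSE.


ŷ0 = (-1.7)·(-1) + (-0.6)·(2) + (0.4)·(-5) - 2.0 = -3.5
ŷ1 = (-1.7)·(0) + (-0.6)·(2) + (0.4)·(1) - 2.0 = -2.8
ŷ2 = (-1.7)·(0) + (-0.6)·(-5) + (0.4)·(-5) - 2.0 = -1.0
ŷ3 = (-1.7)·(3) + (-0.6)·(4) + (0.4)·(-5) - 2.0 = -11.5
errors² = [0.81, 2.89, 1.44, 3.61]
MSE = 8.7500/4 = 2.1875

2.1875


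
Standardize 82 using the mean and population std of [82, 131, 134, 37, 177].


μ = 112.2, σ = 48.1556
z = (82 - 112.2)/48.1556 = -0.6271

-0.6271


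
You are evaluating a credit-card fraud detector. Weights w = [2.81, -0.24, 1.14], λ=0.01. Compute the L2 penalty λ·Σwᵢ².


‖w‖₂² = (2.81)² + (-0.24)² + (1.14)²
     = 7.8961 + 0.0576 + 1.2996
     = 9.2533
λ·‖w‖₂² = 0.01·9.2533 = 0.092533

0.092533


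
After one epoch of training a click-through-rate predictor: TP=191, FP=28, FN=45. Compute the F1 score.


Precision = 191/219 = 0.8721
Recall = 191/236 = 0.8093
F1 = 2·P·R/(P+R) = 2·TP/(2·TP+FP+FN) = 382/(382+28+45) = 382/455 = 0.8396

0.8396


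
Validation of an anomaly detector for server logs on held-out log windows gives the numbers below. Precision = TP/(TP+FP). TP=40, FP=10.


Precision = TP/(TP+FP)
= 40/(40+10)
= 40/50 = 80.0%

80.0%


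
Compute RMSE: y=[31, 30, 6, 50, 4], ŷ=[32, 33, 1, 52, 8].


MSE = 55/5 = 11
RMSE = √(55/5) = 3.3166

3.3166


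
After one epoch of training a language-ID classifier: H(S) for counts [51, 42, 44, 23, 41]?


Probabilities: [51/201, 42/201, 44/201, 23/201, 41/201] ≈ [0.2537, 0.209, 0.2189, 0.1144, 0.204]
H = -((51/201)·log₂(51/201) + (42/201)·log₂(42/201) + (44/201)·log₂(44/201) + (23/201)·log₂(23/201) + (41/201)·log₂(41/201))
  = 2.2795 bits

2.2795 bits


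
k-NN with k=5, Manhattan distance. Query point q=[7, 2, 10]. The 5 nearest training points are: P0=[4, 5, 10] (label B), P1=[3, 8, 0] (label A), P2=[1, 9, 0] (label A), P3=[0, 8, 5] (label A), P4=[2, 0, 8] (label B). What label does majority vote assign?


d(q,P0) = 6  (label B)
d(q,P1) = 20  (label A)
d(q,P2) = 23  (label A)
d(q,P3) = 18  (label A)
d(q,P4) = 9  (label B)
Votes: A=3, B=2
Majority → A

A


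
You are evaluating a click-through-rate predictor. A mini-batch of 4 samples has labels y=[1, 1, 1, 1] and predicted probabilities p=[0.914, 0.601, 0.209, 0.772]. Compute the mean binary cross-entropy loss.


L[0] = -ln(0.914) = 0.0899
L[1] = -ln(0.601) = 0.5092
L[2] = -ln(0.209) = 1.5654
L[3] = -ln(0.772) = 0.2588
mean = (0.0899 + 0.5092 + 1.5654 + 0.2588)/4 = 0.6058

0.6058


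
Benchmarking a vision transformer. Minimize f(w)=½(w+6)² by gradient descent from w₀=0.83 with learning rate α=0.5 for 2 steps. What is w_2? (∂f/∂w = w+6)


step 1: grad = 0.83+6 = 6.83; w = 0.83 - 0.5·(6.83) = -2.585
step 2: grad = -2.585+6 = 3.415; w = -2.585 - 0.5·(3.415) = -4.2925

-4.2925


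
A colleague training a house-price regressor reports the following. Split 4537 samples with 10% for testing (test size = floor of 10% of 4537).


Test = ⌊4537·10/100⌋ = 453
Train = 4537 - 453 = 4084

Train: 4084, Test: 453


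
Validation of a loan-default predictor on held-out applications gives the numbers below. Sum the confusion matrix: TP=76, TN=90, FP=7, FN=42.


Total = TP + TN + FP + FN
= 76 + 90 + 7 + 42
= 215
(Predicted positive: 83, predicted negative: 132)

215


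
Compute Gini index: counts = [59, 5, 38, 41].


Probabilities: [59/143, 5/143, 38/143, 41/143] ≈ [0.4126, 0.035, 0.2657, 0.2867]
Σpᵢ² = (3481 + 25 + 1444 + 1681)/143² = 6631/20449
Gini = 1 - Σpᵢ² = 1 - 6631/20449 = 0.6757

0.6757


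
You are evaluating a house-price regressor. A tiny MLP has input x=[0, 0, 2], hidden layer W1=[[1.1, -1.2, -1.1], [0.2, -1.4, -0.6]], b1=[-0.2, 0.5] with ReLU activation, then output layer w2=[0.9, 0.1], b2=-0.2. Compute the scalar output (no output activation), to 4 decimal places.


z1[0] = (1.1)·(0) + (-1.2)·(0) + (-1.1)·(2) - 0.2 = -2.4
z1[1] = (0.2)·(0) + (-1.4)·(0) + (-0.6)·(2) + 0.5 = -0.7
h = ReLU(z1) = [0.0, 0.0]
output = (0.9)·(0.0) + (0.1)·(0.0) - 0.2 = -0.2

-0.2


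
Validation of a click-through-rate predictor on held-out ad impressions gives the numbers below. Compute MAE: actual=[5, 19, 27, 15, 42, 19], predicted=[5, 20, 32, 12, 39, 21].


Absolute errors: |5-5|=0, |19-20|=1, |27-32|=5, |15-12|=3, |42-39|=3, |19-21|=2
Sum = 14
MAE = 14/6 = 7/3

7/3


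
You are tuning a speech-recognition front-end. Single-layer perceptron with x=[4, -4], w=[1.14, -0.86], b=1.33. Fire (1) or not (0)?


z = (4)·(1.14) + (-4)·(-0.86) + 1.33
  = 9.33
step(z) = 1 (z≥0)

1


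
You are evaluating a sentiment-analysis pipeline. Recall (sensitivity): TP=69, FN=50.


Recall = TP/(TP+FN)
= 69/(69+50)
= 69/119 = 57.98%

57.98%


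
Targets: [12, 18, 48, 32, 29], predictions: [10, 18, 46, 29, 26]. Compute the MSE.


Squared errors: (12-10)²=4, (18-18)²=0, (48-46)²=4, (32-29)²=9, (29-26)²=9
Sum = 26
MSE = 26/5 = 26/5

26/5


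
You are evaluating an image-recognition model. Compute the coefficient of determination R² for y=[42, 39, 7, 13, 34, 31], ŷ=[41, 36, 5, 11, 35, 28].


ȳ = 27.6667
SS_res = Σ(y-ŷ)² = 28
SS_tot = Σ(y-ȳ)² = 1027.33
R² = 1 - SS_res/SS_tot = 1 - 0.0273 = 0.9727

0.9727


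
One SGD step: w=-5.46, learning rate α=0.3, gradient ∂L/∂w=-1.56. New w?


w_new = w - α·∇
= -5.46 - 0.3·-1.56
= -5.46 + 0.468
= -4.992

-4.992


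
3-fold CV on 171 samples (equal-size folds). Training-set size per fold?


Fold size = 171/3 = 57
Training per fold = 171 - 57 = 114

114


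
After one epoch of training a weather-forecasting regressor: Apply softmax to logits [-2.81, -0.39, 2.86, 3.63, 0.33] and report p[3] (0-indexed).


Exponentials: e^-2.81=0.0602, e^-0.39=0.6771, e^2.86=17.4615, e^3.63=37.7128, e^0.33=1.391
Sum = 57.3026
Softmax = [0.0011, 0.0118, 0.3047, 0.6581, 0.0243]
p[3] = 37.7128/57.3026 = 0.6581

0.6581


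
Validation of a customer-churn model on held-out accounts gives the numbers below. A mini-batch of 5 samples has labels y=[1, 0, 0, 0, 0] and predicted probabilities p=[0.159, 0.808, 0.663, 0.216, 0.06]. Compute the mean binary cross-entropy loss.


L[0] = -ln(0.159) = 1.8389
L[1] = -ln(1-0.808) = -ln(0.192) = 1.6503
L[2] = -ln(1-0.663) = -ln(0.337) = 1.0877
L[3] = -ln(1-0.216) = -ln(0.784) = 0.2433
L[4] = -ln(1-0.06) = -ln(0.94) = 0.0619
mean = (1.8389 + 1.6503 + 1.0877 + 0.2433 + 0.0619)/5 = 0.9764

0.9764


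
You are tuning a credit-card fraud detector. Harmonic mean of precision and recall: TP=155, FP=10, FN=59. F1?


Precision = 155/165 = 0.9394
Recall = 155/214 = 0.7243
F1 = 2·P·R/(P+R) = 2·TP/(2·TP+FP+FN) = 310/(310+10+59) = 310/379 = 0.8179

0.8179


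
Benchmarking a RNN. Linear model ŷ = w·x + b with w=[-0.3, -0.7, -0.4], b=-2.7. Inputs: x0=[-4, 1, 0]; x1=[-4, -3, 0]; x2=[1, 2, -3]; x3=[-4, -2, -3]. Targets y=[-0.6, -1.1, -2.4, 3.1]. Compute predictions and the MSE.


ŷ0 = (-0.3)·(-4) + (-0.7)·(1) + (-0.4)·(0) - 2.7 = -2.2
ŷ1 = (-0.3)·(-4) + (-0.7)·(-3) + (-0.4)·(0) - 2.7 = 0.6
ŷ2 = (-0.3)·(1) + (-0.7)·(2) + (-0.4)·(-3) - 2.7 = -3.2
ŷ3 = (-0.3)·(-4) + (-0.7)·(-2) + (-0.4)·(-3) - 2.7 = 1.1
errors² = [2.56, 2.89, 0.64, 4.0]
MSE = 10.0900/4 = 2.5225

2.5225


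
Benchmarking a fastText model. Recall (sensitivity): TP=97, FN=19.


Recall = TP/(TP+FN)
= 97/(97+19)
= 97/116 = 83.62%

83.62%


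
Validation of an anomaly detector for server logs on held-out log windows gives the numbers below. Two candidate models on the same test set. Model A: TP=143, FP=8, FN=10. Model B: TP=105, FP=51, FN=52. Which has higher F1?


Model A: P=143/151=0.947, R=143/153=0.9346, F1=2PR/(P+R)=2TP/(2TP+FP+FN)=286/304=0.9408
Model B: P=105/156=0.6731, R=105/157=0.6688, F1=2PR/(P+R)=2TP/(2TP+FP+FN)=210/313=0.6709
0.9408 > 0.6709 → Model A

Model A


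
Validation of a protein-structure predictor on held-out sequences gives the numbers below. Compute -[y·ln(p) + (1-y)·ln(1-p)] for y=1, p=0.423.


BCE = -[y·ln(p) + (1-y)·ln(1-p)]
= -1·ln(0.423) - 0
= -ln(0.423) = 0.8604

0.8604


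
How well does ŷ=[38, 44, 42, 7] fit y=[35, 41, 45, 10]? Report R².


ȳ = 32.75
SS_res = Σ(y-ŷ)² = 36
SS_tot = Σ(y-ȳ)² = 740.75
R² = 1 - SS_res/SS_tot = 1 - 0.0486 = 0.9514

0.9514


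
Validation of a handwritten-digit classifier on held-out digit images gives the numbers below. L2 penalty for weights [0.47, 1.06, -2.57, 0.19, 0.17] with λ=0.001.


‖w‖₂² = (0.47)² + (1.06)² + (-2.57)² + (0.19)² + (0.17)²
     = 0.2209 + 1.1236 + 6.6049 + 0.0361 + 0.0289
     = 8.0144
λ·‖w‖₂² = 0.001·8.0144 = 0.008014

0.008014


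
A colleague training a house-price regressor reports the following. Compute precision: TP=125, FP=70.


Precision = TP/(TP+FP)
= 125/(125+70)
= 125/195 = 64.1%

64.1%


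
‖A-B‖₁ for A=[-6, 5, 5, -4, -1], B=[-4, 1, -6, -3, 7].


d = |-6+ 4| + |5-1| + |5+ 6| + |-4+ 3| + |-1-7|
  = 2 + 4 + 11 + 1 + 8
  = 26

26


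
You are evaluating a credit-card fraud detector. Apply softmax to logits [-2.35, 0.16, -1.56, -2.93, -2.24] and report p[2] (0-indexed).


Exponentials: e^-2.35=0.0954, e^0.16=1.1735, e^-1.56=0.2101, e^-2.93=0.0534, e^-2.24=0.1065
Sum = 1.6389
Softmax = [0.0582, 0.716, 0.1282, 0.0326, 0.065]
p[2] = 0.2101/1.6389 = 0.1282

0.1282


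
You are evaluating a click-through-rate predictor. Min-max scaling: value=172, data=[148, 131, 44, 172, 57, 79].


min=44, max=172
(172-44)/(172-44) = 128/128 = 1.0

1.0


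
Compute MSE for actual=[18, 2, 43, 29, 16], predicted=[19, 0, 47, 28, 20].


Squared errors: (18-19)²=1, (2-0)²=4, (43-47)²=16, (29-28)²=1, (16-20)²=16
Sum = 38
MSE = 38/5 = 38/5

38/5


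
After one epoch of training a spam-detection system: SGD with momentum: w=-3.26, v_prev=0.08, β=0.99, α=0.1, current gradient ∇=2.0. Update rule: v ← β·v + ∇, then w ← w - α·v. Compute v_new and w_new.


v_new = 0.99·0.08 + 2.0 = 0.0792 + 2.0 = 2.0792
w_new = -3.26 - 0.1·2.0792 = -3.26 - 0.20792 = -3.46792

v_new=2.0792, w_new=-3.46792


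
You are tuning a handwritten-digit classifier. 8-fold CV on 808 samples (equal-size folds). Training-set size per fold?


Fold size = 808/8 = 101
Training per fold = 808 - 101 = 707

707


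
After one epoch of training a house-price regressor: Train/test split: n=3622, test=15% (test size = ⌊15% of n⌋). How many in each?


Test = ⌊3622·15/100⌋ = 543
Train = 3622 - 543 = 3079

Train: 3079, Test: 543


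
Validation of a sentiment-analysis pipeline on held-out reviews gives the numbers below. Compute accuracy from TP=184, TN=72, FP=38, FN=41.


Accuracy = (TP+TN)/(TP+TN+FP+FN)
= (184+72)/(335)
= 256/335 = 76.42%

76.42%


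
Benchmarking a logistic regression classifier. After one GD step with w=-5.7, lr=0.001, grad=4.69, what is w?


w_new = w - α·∇
= -5.7 - 0.001·4.69
= -5.7 - 0.00469
= -5.70469

-5.70469


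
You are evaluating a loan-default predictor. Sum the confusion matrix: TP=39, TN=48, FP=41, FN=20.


Total = TP + TN + FP + FN
= 39 + 48 + 41 + 20
= 148
(Predicted positive: 80, predicted negative: 68)

148


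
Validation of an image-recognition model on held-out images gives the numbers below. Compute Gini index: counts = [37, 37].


Probabilities: [37/74, 37/74] ≈ [0.5, 0.5]
Σpᵢ² = (1369 + 1369)/74² = 2738/5476
Gini = 1 - Σpᵢ² = 1 - 2738/5476 = 0.5

0.5


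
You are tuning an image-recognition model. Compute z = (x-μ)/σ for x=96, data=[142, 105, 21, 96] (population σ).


μ = 91, σ = 43.9375
z = (96 - 91)/43.9375 = 0.1138

0.1138


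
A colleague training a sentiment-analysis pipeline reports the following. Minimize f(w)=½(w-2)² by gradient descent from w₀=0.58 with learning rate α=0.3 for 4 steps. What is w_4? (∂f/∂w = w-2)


step 1: grad = 0.58-2 = -1.42; w = 0.58 - 0.3·(-1.42) = 1.006
step 2: grad = 1.006-2 = -0.994; w = 1.006 - 0.3·(-0.994) = 1.3042
step 3: grad = 1.3042-2 = -0.6958; w = 1.3042 - 0.3·(-0.6958) = 1.51294
step 4: grad = 1.51294-2 = -0.48706; w = 1.51294 - 0.3·(-0.48706) = 1.659058

1.659058


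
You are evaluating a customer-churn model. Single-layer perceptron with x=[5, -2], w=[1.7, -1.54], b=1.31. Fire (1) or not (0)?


z = (5)·(1.7) + (-2)·(-1.54) + 1.31
  = 12.89
step(z) = 1 (z≥0)

1


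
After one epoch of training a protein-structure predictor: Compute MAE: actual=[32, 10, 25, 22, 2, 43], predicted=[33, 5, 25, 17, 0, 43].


Absolute errors: |32-33|=1, |10-5|=5, |25-25|=0, |22-17|=5, |2-0|=2, |43-43|=0
Sum = 13
MAE = 13/6 = 13/6

13/6


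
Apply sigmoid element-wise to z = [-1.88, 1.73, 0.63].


σ(-1.88) = 1/(1+e^1.88) = 0.1324
σ(1.73) = 1/(1+e^-1.73) = 0.8494
σ(0.63) = 1/(1+e^-0.63) = 0.6525
result = [0.1324, 0.8494, 0.6525]

[0.1324, 0.8494, 0.6525]


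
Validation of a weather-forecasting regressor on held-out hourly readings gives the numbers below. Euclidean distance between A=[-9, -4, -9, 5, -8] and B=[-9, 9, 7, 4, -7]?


d = √((-9+ 9)² + (-4-9)² + (-9-7)² + (5-4)² + (-8+ 7)²)
  = √(0 + 169 + 256 + 1 + 1)
  = √427 = 20.664

20.664


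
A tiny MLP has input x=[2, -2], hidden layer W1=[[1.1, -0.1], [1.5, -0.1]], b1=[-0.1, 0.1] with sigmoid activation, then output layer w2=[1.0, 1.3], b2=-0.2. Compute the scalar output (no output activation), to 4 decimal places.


z1[0] = (1.1)·(2) + (-0.1)·(-2) - 0.1 = 2.3
z1[1] = (1.5)·(2) + (-0.1)·(-2) + 0.1 = 3.3
h = sigmoid(z1) = [0.9089, 0.9644]
output = (1.0)·(0.9089) + (1.3)·(0.9644) - 0.2 = 1.9626

1.9626


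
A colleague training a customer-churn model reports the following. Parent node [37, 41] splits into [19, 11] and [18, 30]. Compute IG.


Parent = [37, 41], H_parent = 0.9981
H_left = 0.9481 (n=30), H_right = 0.9544 (n=48)
H_children = (30/78)·0.9481 + (48/78)·0.9544 = 0.952
IG = 0.9981 - 0.952 = 0.0461

0.0461


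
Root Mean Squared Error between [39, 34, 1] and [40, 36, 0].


MSE = 6/3 = 2
RMSE = √(6/3) = 1.4142

1.4142


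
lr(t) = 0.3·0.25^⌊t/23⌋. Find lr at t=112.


n_drops = ⌊112/23⌋ = 4
lr = 0.3·0.25^4 = 0.3·0.00390625 = 0.001171875

0.001171875


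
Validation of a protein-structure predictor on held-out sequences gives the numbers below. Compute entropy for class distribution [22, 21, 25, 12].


Probabilities: [22/80, 21/80, 25/80, 12/80] ≈ [0.275, 0.2625, 0.3125, 0.15]
H = -((22/80)·log₂(22/80) + (21/80)·log₂(21/80) + (25/80)·log₂(25/80) + (12/80)·log₂(12/80))
  = 1.9537 bits

1.9537 bits


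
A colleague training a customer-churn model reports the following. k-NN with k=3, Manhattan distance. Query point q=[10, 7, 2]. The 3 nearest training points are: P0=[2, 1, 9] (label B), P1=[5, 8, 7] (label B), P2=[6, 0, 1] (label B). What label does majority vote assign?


d(q,P0) = 21  (label B)
d(q,P1) = 11  (label B)
d(q,P2) = 12  (label B)
Votes: A=0, B=3
Majority → B

B


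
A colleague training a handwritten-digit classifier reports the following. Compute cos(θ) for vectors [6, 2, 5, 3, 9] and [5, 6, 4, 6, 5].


A·B = 6·5 + 2·6 + 5·4 + 3·6 + 9·5 = 125
‖A‖ = √155 = 12.4499, ‖B‖ = √138 = 11.7473
cos = 125/(√155·√138) = 125/√21390 = 0.8547

0.8547


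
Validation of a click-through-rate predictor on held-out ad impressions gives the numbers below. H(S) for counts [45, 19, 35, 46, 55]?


Probabilities: [45/200, 19/200, 35/200, 46/200, 55/200] ≈ [0.225, 0.095, 0.175, 0.23, 0.275]
H = -((45/200)·log₂(45/200) + (19/200)·log₂(19/200) + (35/200)·log₂(35/200) + (46/200)·log₂(46/200) + (55/200)·log₂(55/200))
  = 2.2467 bits

2.2467 bits


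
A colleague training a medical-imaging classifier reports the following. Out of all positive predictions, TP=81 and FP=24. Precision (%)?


Precision = TP/(TP+FP)
= 81/(81+24)
= 81/105 = 77.14%

77.14%


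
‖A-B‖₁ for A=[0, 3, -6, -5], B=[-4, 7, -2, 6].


d = |0+ 4| + |3-7| + |-6+ 2| + |-5-6|
  = 4 + 4 + 4 + 11
  = 23

23


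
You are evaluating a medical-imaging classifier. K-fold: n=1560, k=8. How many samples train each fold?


Fold size = 1560/8 = 195
Training per fold = 1560 - 195 = 1365

1365


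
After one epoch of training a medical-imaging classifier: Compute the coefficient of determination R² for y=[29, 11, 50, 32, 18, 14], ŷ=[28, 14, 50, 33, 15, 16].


ȳ = 25.6667
SS_res = Σ(y-ŷ)² = 24
SS_tot = Σ(y-ȳ)² = 1053.33
R² = 1 - SS_res/SS_tot = 1 - 0.0228 = 0.9772

0.9772


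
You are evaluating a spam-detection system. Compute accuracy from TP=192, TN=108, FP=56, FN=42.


Accuracy = (TP+TN)/(TP+TN+FP+FN)
= (192+108)/(398)
= 300/398 = 75.38%

75.38%


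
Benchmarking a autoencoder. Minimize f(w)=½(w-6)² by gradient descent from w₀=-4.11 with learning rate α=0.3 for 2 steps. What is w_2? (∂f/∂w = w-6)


step 1: grad = -4.11-6 = -10.11; w = -4.11 - 0.3·(-10.11) = -1.077
step 2: grad = -1.077-6 = -7.077; w = -1.077 - 0.3·(-7.077) = 1.0461

1.0461


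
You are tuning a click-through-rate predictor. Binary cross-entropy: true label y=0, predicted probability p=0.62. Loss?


BCE = -[y·ln(p) + (1-y)·ln(1-p)]
= -0 - 1·ln(1-0.62)
= -ln(0.38) = 0.9676

0.9676


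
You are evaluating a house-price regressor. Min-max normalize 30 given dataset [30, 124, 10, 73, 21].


min=10, max=124
(30-10)/(124-10) = 20/114 = 0.1754

0.1754


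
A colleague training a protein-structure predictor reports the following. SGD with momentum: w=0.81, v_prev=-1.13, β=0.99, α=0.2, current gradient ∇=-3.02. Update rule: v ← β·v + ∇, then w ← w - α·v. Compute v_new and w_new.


v_new = 0.99·-1.13 - 3.02 = -1.1187 - 3.02 = -4.1387
w_new = 0.81 - 0.2·-4.1387 = 0.81 + 0.82774 = 1.63774

v_new=-4.1387, w_new=1.63774


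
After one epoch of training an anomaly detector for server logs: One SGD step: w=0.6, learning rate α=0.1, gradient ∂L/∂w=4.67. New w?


w_new = w - α·∇
= 0.6 - 0.1·4.67
= 0.6 - 0.467
= 0.133

0.133


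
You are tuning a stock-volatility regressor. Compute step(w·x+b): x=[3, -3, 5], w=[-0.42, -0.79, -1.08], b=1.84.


z = (3)·(-0.42) + (-3)·(-0.79) + (5)·(-1.08) + 1.84
  = -2.45
step(z) = 0 (z<0)

0


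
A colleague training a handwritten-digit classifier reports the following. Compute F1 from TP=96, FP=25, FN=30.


Precision = 96/121 = 0.7934
Recall = 96/126 = 0.7619
F1 = 2·P·R/(P+R) = 2·TP/(2·TP+FP+FN) = 192/(192+25+30) = 192/247 = 0.7773

0.7773


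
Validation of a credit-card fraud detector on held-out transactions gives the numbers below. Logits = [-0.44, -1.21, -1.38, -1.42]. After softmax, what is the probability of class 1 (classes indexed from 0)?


Exponentials: e^-0.44=0.644, e^-1.21=0.2982, e^-1.38=0.2516, e^-1.42=0.2417
Sum = 1.4355
Softmax = [0.4486, 0.2077, 0.1753, 0.1684]
p[1] = 0.2982/1.4355 = 0.2077

0.2077


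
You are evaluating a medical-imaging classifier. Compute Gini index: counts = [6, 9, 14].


Probabilities: [6/29, 9/29, 14/29] ≈ [0.2069, 0.3103, 0.4828]
Σpᵢ² = (36 + 81 + 196)/29² = 313/841
Gini = 1 - Σpᵢ² = 1 - 313/841 = 0.6278

0.6278


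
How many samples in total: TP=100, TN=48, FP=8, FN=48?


Total = TP + TN + FP + FN
= 100 + 48 + 8 + 48
= 204
(Predicted positive: 108, predicted negative: 96)

204


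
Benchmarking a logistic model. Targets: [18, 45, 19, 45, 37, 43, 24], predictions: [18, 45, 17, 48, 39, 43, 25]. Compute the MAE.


Absolute errors: |18-18|=0, |45-45|=0, |19-17|=2, |45-48|=3, |37-39|=2, |43-43|=0, |24-25|=1
Sum = 8
MAE = 8/7 = 8/7

8/7


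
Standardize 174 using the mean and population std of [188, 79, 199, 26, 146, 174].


μ = 135.3333, σ = 62.6676
z = (174 - 135.3333)/62.6676 = 0.617

0.617


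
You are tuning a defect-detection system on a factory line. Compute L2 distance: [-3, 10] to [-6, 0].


d = √((-3+ 6)² + (10-0)²)
  = √(9 + 100)
  = √109 = 10.4403

10.4403


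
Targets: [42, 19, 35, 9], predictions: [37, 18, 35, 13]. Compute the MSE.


Squared errors: (42-37)²=25, (19-18)²=1, (35-35)²=0, (9-13)²=16
Sum = 42
MSE = 42/4 = 21/2

21/2


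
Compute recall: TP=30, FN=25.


Recall = TP/(TP+FN)
= 30/(30+25)
= 30/55 = 54.55%

54.55%


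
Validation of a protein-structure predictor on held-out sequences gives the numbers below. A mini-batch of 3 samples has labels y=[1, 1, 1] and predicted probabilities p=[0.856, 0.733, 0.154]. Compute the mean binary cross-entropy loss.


L[0] = -ln(0.856) = 0.1555
L[1] = -ln(0.733) = 0.3106
L[2] = -ln(0.154) = 1.8708
mean = (0.1555 + 0.3106 + 1.8708)/3 = 0.779

0.779


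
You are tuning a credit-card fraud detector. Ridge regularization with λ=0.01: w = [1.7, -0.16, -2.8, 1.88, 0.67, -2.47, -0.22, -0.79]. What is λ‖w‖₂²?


‖w‖₂² = (1.7)² + (-0.16)² + (-2.8)² + (1.88)² + (0.67)² + (-2.47)² + (-0.22)² + (-0.79)²
     = 2.89 + 0.0256 + 7.84 + 3.5344 + 0.4489 + 6.1009 + 0.0484 + 0.6241
     = 21.5123
λ·‖w‖₂² = 0.01·21.5123 = 0.215123

0.215123


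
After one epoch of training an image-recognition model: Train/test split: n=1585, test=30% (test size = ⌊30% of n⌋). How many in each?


Test = ⌊1585·30/100⌋ = 475
Train = 1585 - 475 = 1110

Train: 1110, Test: 475


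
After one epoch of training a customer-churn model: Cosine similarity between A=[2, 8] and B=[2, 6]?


A·B = 2·2 + 8·6 = 52
‖A‖ = √68 = 8.2462, ‖B‖ = √40 = 6.3246
cos = 52/(√68·√40) = 52/√2720 = 0.9971

0.9971


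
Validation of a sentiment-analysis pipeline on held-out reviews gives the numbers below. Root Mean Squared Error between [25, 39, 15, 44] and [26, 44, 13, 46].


MSE = 34/4 = 8.5
RMSE = √(34/4) = 2.9155

2.9155


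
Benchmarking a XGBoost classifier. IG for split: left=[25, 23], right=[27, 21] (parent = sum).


Parent = [52, 44], H_parent = 0.995
H_left = 0.9987 (n=48), H_right = 0.9887 (n=48)
H_children = (48/96)·0.9987 + (48/96)·0.9887 = 0.9937
IG = 0.995 - 0.9937 = 0.0013

0.0013


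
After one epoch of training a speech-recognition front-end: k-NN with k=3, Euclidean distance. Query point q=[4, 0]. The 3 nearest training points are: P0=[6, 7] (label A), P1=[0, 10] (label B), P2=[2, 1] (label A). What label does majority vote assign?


d(q,P0) = 7.2801  (label A)
d(q,P1) = 10.7703  (label B)
d(q,P2) = 2.2361  (label A)
Votes: A=2, B=1
Majority → A

A


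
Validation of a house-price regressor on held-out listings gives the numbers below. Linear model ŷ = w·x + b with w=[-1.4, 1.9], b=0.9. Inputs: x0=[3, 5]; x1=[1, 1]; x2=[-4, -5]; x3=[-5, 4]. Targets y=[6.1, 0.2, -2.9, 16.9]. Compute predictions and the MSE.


ŷ0 = (-1.4)·(3) + (1.9)·(5) + 0.9 = 6.2
ŷ1 = (-1.4)·(1) + (1.9)·(1) + 0.9 = 1.4
ŷ2 = (-1.4)·(-4) + (1.9)·(-5) + 0.9 = -3.0
ŷ3 = (-1.4)·(-5) + (1.9)·(4) + 0.9 = 15.5
errors² = [0.01, 1.44, 0.01, 1.96]
MSE = 3.4200/4 = 0.855

0.855


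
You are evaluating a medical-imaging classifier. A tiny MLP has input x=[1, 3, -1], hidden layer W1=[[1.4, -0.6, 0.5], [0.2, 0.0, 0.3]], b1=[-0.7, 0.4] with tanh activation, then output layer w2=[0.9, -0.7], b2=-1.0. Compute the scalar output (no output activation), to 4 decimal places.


z1[0] = (1.4)·(1) + (-0.6)·(3) + (0.5)·(-1) - 0.7 = -1.6
z1[1] = (0.2)·(1) + (0.0)·(3) + (0.3)·(-1) + 0.4 = 0.3
h = tanh(z1) = [-0.9217, 0.2913]
output = (0.9)·(-0.9217) + (-0.7)·(0.2913) - 1.0 = -2.0334

-2.0334


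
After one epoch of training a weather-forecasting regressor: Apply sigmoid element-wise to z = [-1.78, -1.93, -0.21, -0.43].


σ(-1.78) = 1/(1+e^1.78) = 0.1443
σ(-1.93) = 1/(1+e^1.93) = 0.1268
σ(-0.21) = 1/(1+e^0.21) = 0.4477
σ(-0.43) = 1/(1+e^0.43) = 0.3941
result = [0.1443, 0.1268, 0.4477, 0.3941]

[0.1443, 0.1268, 0.4477, 0.3941]


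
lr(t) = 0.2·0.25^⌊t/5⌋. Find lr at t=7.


n_drops = ⌊7/5⌋ = 1
lr = 0.2·0.25^1 = 0.2·0.25 = 0.05

0.05


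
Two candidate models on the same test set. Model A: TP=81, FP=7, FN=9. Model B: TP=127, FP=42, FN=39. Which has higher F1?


Model A: P=81/88=0.9205, R=81/90=0.9, F1=2PR/(P+R)=2TP/(2TP+FP+FN)=162/178=0.9101
Model B: P=127/169=0.7515, R=127/166=0.7651, F1=2PR/(P+R)=2TP/(2TP+FP+FN)=254/335=0.7582
0.9101 > 0.7582 → Model A

Model A


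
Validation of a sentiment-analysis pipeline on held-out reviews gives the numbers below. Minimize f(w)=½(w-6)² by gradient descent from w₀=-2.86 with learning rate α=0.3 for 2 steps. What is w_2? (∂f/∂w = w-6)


step 1: grad = -2.86-6 = -8.86; w = -2.86 - 0.3·(-8.86) = -0.202
step 2: grad = -0.202-6 = -6.202; w = -0.202 - 0.3·(-6.202) = 1.6586

1.6586


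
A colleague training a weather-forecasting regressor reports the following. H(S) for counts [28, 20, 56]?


Probabilities: [28/104, 20/104, 56/104] ≈ [0.2692, 0.1923, 0.5385]
H = -((28/104)·log₂(28/104) + (20/104)·log₂(20/104) + (56/104)·log₂(56/104))
  = 1.448 bits

1.448 bits


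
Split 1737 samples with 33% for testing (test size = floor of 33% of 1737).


Test = ⌊1737·33/100⌋ = 573
Train = 1737 - 573 = 1164

Train: 1164, Test: 573


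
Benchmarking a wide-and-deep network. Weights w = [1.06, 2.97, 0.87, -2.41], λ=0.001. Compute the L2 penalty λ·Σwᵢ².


‖w‖₂² = (1.06)² + (2.97)² + (0.87)² + (-2.41)²
     = 1.1236 + 8.8209 + 0.7569 + 5.8081
     = 16.5095
λ·‖w‖₂² = 0.001·16.5095 = 0.016509

0.016509


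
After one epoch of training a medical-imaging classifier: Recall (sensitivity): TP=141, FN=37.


Recall = TP/(TP+FN)
= 141/(141+37)
= 141/178 = 79.21%

79.21%


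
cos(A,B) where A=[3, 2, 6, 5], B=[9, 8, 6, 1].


A·B = 3·9 + 2·8 + 6·6 + 5·1 = 84
‖A‖ = √74 = 8.6023, ‖B‖ = √182 = 13.4907
cos = 84/(√74·√182) = 84/√13468 = 0.7238

0.7238


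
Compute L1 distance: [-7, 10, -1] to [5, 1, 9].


d = |-7-5| + |10-1| + |-1-9|
  = 12 + 9 + 10
  = 31

31


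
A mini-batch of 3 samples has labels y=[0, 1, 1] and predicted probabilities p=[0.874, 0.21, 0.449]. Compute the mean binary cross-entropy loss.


L[0] = -ln(1-0.874) = -ln(0.126) = 2.0715
L[1] = -ln(0.21) = 1.5606
L[2] = -ln(0.449) = 0.8007
mean = (2.0715 + 1.5606 + 0.8007)/3 = 1.4776

1.4776


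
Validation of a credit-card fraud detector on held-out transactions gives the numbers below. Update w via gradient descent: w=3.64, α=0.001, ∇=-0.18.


w_new = w - α·∇
= 3.64 - 0.001·-0.18
= 3.64 + 0.00018
= 3.64018

3.64018


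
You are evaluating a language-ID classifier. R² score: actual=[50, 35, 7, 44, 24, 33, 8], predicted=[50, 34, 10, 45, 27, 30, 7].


ȳ = 28.7143
SS_res = Σ(y-ŷ)² = 30
SS_tot = Σ(y-ȳ)² = 1667.43
R² = 1 - SS_res/SS_tot = 1 - 0.018 = 0.982

0.982


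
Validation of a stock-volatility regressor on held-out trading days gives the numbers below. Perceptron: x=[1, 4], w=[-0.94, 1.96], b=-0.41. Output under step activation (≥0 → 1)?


z = (1)·(-0.94) + (4)·(1.96) - 0.41
  = 6.49
step(z) = 1 (z≥0)

1


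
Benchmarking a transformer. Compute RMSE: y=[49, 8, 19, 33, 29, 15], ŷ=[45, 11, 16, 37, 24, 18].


MSE = 84/6 = 14
RMSE = √(84/6) = 3.7417

3.7417


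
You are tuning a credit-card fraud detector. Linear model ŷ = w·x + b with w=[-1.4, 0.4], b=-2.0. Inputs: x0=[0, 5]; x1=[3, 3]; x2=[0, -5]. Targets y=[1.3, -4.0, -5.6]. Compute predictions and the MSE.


ŷ0 = (-1.4)·(0) + (0.4)·(5) - 2.0 = 0.0
ŷ1 = (-1.4)·(3) + (0.4)·(3) - 2.0 = -5.0
ŷ2 = (-1.4)·(0) + (0.4)·(-5) - 2.0 = -4.0
errors² = [1.69, 1.0, 2.56]
MSE = 5.2500/3 = 1.75

1.75


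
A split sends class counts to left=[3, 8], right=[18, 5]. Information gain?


Parent = [21, 13], H_parent = 0.9597
H_left = 0.8454 (n=11), H_right = 0.7554 (n=23)
H_children = (11/34)·0.8454 + (23/34)·0.7554 = 0.7845
IG = 0.9597 - 0.7845 = 0.1752

0.1752


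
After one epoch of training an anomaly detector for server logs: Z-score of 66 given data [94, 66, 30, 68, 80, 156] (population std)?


μ = 82.3333, σ = 38.2521
z = (66 - 82.3333)/38.2521 = -0.427

-0.427


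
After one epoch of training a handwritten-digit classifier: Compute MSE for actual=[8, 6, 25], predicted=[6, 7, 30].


Squared errors: (8-6)²=4, (6-7)²=1, (25-30)²=25
Sum = 30
MSE = 30/3 = 10

10


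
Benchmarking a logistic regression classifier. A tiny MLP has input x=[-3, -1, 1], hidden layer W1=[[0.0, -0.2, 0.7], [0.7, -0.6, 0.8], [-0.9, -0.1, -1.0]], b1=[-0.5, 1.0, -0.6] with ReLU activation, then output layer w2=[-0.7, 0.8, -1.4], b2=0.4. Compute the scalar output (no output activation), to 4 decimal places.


z1[0] = (0.0)·(-3) + (-0.2)·(-1) + (0.7)·(1) - 0.5 = 0.4
z1[1] = (0.7)·(-3) + (-0.6)·(-1) + (0.8)·(1) + 1.0 = 0.3
z1[2] = (-0.9)·(-3) + (-0.1)·(-1) + (-1.0)·(1) - 0.6 = 1.2
h = ReLU(z1) = [0.4, 0.3, 1.2]
output = (-0.7)·(0.4) + (0.8)·(0.3) + (-1.4)·(1.2) + 0.4 = -1.32

-1.32


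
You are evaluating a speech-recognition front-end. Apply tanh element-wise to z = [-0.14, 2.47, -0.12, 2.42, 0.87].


tanh(-0.14) = -0.1391
tanh(2.47) = 0.9858
tanh(-0.12) = -0.1194
tanh(2.42) = 0.9843
tanh(0.87) = 0.7014
result = [-0.1391, 0.9858, -0.1194, 0.9843, 0.7014]

[-0.1391, 0.9858, -0.1194, 0.9843, 0.7014]


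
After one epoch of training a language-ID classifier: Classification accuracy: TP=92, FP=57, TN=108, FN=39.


Accuracy = (TP+TN)/(TP+TN+FP+FN)
= (92+108)/(296)
= 200/296 = 67.57%

67.57%


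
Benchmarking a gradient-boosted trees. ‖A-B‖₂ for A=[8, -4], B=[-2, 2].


d = √((8+ 2)² + (-4-2)²)
  = √(100 + 36)
  = √136 = 11.6619

11.6619


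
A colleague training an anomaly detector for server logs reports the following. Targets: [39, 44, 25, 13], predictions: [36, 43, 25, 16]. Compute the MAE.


Absolute errors: |39-36|=3, |44-43|=1, |25-25|=0, |13-16|=3
Sum = 7
MAE = 7/4 = 7/4

7/4


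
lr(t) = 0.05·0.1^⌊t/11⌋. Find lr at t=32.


n_drops = ⌊32/11⌋ = 2
lr = 0.05·0.1^2 = 0.05·0.01 = 0.0005

0.0005


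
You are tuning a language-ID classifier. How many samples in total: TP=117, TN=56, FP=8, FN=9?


Total = TP + TN + FP + FN
= 117 + 56 + 8 + 9
= 190
(Predicted positive: 125, predicted negative: 65)

190


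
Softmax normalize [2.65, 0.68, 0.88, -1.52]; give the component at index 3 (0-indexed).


Exponentials: e^2.65=14.154, e^0.68=1.9739, e^0.88=2.4109, e^-1.52=0.2187
Sum = 18.7575
Softmax = [0.7546, 0.1052, 0.1285, 0.0117]
p[3] = 0.2187/18.7575 = 0.0117

0.0117


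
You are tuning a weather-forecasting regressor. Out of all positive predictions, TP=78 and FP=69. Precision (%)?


Precision = TP/(TP+FP)
= 78/(78+69)
= 78/147 = 53.06%

53.06%


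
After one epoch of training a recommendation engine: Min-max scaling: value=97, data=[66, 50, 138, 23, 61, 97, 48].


min=23, max=138
(97-23)/(138-23) = 74/115 = 0.6435

0.6435


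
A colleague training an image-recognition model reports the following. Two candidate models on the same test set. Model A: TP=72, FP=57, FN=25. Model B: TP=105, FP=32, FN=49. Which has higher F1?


Model A: P=72/129=0.5581, R=72/97=0.7423, F1=2PR/(P+R)=2TP/(2TP+FP+FN)=144/226=0.6372
Model B: P=105/137=0.7664, R=105/154=0.6818, F1=2PR/(P+R)=2TP/(2TP+FP+FN)=210/291=0.7216
0.6372 < 0.7216 → Model B

Model B


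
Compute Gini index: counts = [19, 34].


Probabilities: [19/53, 34/53] ≈ [0.3585, 0.6415]
Σpᵢ² = (361 + 1156)/53² = 1517/2809
Gini = 1 - Σpᵢ² = 1 - 1517/2809 = 0.46

0.46


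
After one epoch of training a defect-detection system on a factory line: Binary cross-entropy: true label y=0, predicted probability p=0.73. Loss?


BCE = -[y·ln(p) + (1-y)·ln(1-p)]
= -0 - 1·ln(1-0.73)
= -ln(0.27) = 1.3093

1.3093


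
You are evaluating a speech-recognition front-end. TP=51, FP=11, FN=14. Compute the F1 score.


Precision = 51/62 = 0.8226
Recall = 51/65 = 0.7846
F1 = 2·P·R/(P+R) = 2·TP/(2·TP+FP+FN) = 102/(102+11+14) = 102/127 = 0.8031

0.8031


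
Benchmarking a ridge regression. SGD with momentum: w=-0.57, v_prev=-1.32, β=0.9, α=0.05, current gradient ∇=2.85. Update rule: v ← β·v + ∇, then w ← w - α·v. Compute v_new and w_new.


v_new = 0.9·-1.32 + 2.85 = -1.188 + 2.85 = 1.662
w_new = -0.57 - 0.05·1.662 = -0.57 - 0.0831 = -0.6531

v_new=1.662, w_new=-0.6531
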